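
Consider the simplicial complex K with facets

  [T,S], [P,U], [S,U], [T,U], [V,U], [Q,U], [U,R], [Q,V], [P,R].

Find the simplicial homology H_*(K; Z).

Fix the vertex order P < Q < R < S < T < U < V and write every simplex with vertices in increasing order. Then dim K = 1 and the simplices of K are:

  0-simplices (7): P, Q, R, S, T, U, V
  1-simplices (9): PR, PU, QU, QV, RU, ST, SU, TU, UV

giving chain groups C_0 ≅ Z^7, C_1 ≅ Z^9.

The boundary map ∂_1: C_1 → C_0 is given by ∂[p,q] = [q] − [p]. For instance
  ∂UV = V − U.
The 7×9 boundary matrix has rank 6 and Smith normal form diag(1,1,1,1,1,1).

Computing H_k = (kernel of ∂_k) / (image of ∂_{k+1}):

  H_0: rank C_0 − rank ∂_1 = 7 − 6 = 1, and the invariant factors of ∂_1 are all 1, so H_0 ≅ Z.
  H_1: rank ker ∂_1 − rank ∂_2 = (9 − 6) − 0 = 3, and there is no ∂_2, so H_1 ≅ Z^3.

H_0 = Z,  H_1 = Z^3.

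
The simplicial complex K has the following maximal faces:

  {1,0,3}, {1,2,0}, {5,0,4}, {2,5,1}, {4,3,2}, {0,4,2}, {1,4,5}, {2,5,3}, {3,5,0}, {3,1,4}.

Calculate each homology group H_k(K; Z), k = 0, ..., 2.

H_0 ≅ Z,  H_1 ≅ Z/2,  H_2 = 0.

Fix the vertex order 0 < 1 < 2 < 3 < 4 < 5 and write every simplex with vertices in increasing order. Then dim K = 2 and the simplices of K are:

  0-simplices (6): [0], [1], [2], [3], [4], [5]
  1-simplices (15): [0,1], [0,2], [0,3], [0,4], [0,5], [1,2], [1,3], [1,4], [1,5], [2,3], [2,4], [2,5], [3,4], [3,5], [4,5]
  2-simplices (10): [0,1,2], [0,1,3], [0,2,4], [0,3,5], [0,4,5], [1,2,5], [1,3,4], [1,4,5], [2,3,4], [2,3,5]

so the chain groups are C_0 ≅ Z^6, C_1 ≅ Z^15, C_2 ≅ Z^10.

The boundary map ∂_1: C_1 → C_0 maps an edge to its endpoints' difference, ∂[p,q] = q − p. For instance
  ∂[2,4] = [4] − [2].
The resulting 6×15 matrix has rank 5, and its Smith normal form has invariant factors (1,1,1,1,1).

Boundary ∂_2: C_2 → C_1 sends each 2-simplex [p,q,r] to [q,r] − [p,r] + [p,q]. For instance
  ∂[0,3,5] = [3,5] − [0,5] + [0,3],
  ∂[1,4,5] = [4,5] − [1,5] + [1,4].
The 15×10 boundary matrix has rank 10 and Smith normal form diag(1,1,1,1,1,1,1,1,1,2).

From H_k ≅ ker(∂_k) / im(∂_{k+1}) we obtain:

  H_0: rank C_0 − rank ∂_1 = 6 − 5 = 1, and the invariant factors of ∂_1 are all 1, so H_0 ≅ Z.
  H_1: rank ker ∂_1 − rank ∂_2 = (15 − 5) − 10 = 0, and ∂_2 has invariant factor 2 > 1, so H_1 ≅ Z/2.
  H_2: rank ker ∂_2 − rank ∂_3 = (10 − 10) − 0 = 0, and there is no ∂_3, so H_2 ≅ 0.

As a check, the Euler characteristic is 6 − 15 + 10 = 1, which agrees with 1 − 0 + 0 = 1.
(K is a triangulation of the real projective plane RP^2.)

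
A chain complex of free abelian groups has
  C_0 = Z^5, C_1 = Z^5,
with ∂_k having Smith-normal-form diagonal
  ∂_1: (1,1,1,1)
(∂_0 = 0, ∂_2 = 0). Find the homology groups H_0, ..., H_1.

H_0 = Z,  H_1 = Z.

H_0: b_0 = 5 − 0 − 4 = 1; torsion from ∂_1 factors > 1: none. So H_0 = Z.
H_1: b_1 = 5 − 4 − 0 = 1; torsion from ∂_2 factors > 1: none. So H_1 = Z.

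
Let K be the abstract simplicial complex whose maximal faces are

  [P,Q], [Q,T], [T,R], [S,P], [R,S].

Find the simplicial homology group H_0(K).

H_0 = Z.

Take the total order P < Q < R < S < T on the vertex set. Then K (dimension 1) consists of the simplices:

  0-simplices (5): P, Q, R, S, T
  1-simplices (5): PQ, PS, QT, RS, RT

Hence C_0 ≅ Z^5, C_1 ≅ Z^5.

∂_1: C_1 → C_0 maps an edge to its endpoints' difference, ∂[p,q] = q − p. For instance
  ∂PS = S − P.
The 5×5 boundary matrix has rank 4 and Smith normal form diag(1,1,1,1).

Reading off H_k = ker ∂_k / im ∂_{k+1}:

  H_0: rank C_0 − rank ∂_1 = 5 − 4 = 1, and the invariant factors of ∂_1 are all 1, so H_0 ≅ Z.

(K is a triangulation of the circle S^1.)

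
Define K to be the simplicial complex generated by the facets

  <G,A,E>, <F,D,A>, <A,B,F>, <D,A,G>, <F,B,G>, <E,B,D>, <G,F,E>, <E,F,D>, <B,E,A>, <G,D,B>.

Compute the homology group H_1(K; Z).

Take the total order A < B < D < E < F < G on the vertex set. Then K (dimension 2) consists of the simplices:

  0-simplices (6): A, B, D, E, F, G
  1-simplices (15): AB, AD, AE, AF, AG, BD, BE, BF, BG, DE, DF, DG, EF, EG, FG
  2-simplices (10): ABE, ABF, ADF, ADG, AEG, BDE, BDG, BFG, DEF, EFG

giving chain groups C_0 ≅ Z^6, C_1 ≅ Z^15, C_2 ≅ Z^10.

Boundary ∂_1: C_1 → C_0 is given by ∂[p,q] = [q] − [p]. For instance
  ∂DG = G − D.
The resulting 6×15 matrix has rank 5, and its Smith normal form has invariant factors (1,1,1,1,1).

∂_2: C_2 → C_1 maps a triangle to the signed sum of its edges. For instance
  ∂ABE = BE − AE + AB,
  ∂ADF = DF − AF + AD.
This gives a 15×10 integer matrix of rank 10; reducing to Smith normal form yields diagonal entries (1,1,1,1,1,1,1,1,1,2).

Reading off H_k = ker ∂_k / im ∂_{k+1}:

  H_1: rank ker ∂_1 − rank ∂_2 = (15 − 5) − 10 = 0, and ∂_2 has invariant factor 2 > 1, so H_1 ≅ Z/2Z.

H_1 ≅ Z/2Z.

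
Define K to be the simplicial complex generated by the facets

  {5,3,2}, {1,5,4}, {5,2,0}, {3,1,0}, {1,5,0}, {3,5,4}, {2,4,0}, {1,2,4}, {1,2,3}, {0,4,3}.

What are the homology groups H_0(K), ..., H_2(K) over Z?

H_0 = Z,  H_1 = Z/2,  H_2 = 0.

Order the vertices as 0 < 1 < 2 < 3 < 4 < 5. Listing each simplex with vertices in this order, K has dimension 2 with simplices:

  0-simplices (6): [0], [1], [2], [3], [4], [5]
  1-simplices (15): [0,1], [0,2], [0,3], [0,4], [0,5], [1,2], [1,3], [1,4], [1,5], [2,3], [2,4], [2,5], [3,4], [3,5], [4,5]
  2-simplices (10): [0,1,3], [0,1,5], [0,2,4], [0,2,5], [0,3,4], [1,2,3], [1,2,4], [1,4,5], [2,3,5], [3,4,5]

so the chain groups are C_0 ≅ Z^6, C_1 ≅ Z^15, C_2 ≅ Z^10.

∂_1: C_1 → C_0 maps an edge to its endpoints' difference, ∂[p,q] = q − p. For instance
  ∂[2,5] = [5] − [2].
This gives a 6×15 integer matrix of rank 5; reducing to Smith normal form yields diagonal entries (1,1,1,1,1).

∂_2: C_2 → C_1 sends each 2-simplex [p,q,r] to [q,r] − [p,r] + [p,q]. For instance
  ∂[0,2,5] = [2,5] − [0,5] + [0,2],
  ∂[1,4,5] = [4,5] − [1,5] + [1,4].
As a 15×10 matrix over Z this has rank 10, with invariant factors (1,1,1,1,1,1,1,1,1,2).

Now H_k = ker ∂_k / im ∂_{k+1}, so:

  H_0: rank C_0 − rank ∂_1 = 6 − 5 = 1, and the invariant factors of ∂_1 are all 1, so H_0 = Z.
  H_1: rank ker ∂_1 − rank ∂_2 = (15 − 5) − 10 = 0, and ∂_2 has invariant factor 2 > 1, so H_1 = Z/2.
  H_2: rank ker ∂_2 − rank ∂_3 = (10 − 10) − 0 = 0, and there is no ∂_3, so H_2 = 0.

(K is a triangulation of the real projective plane RP^2.)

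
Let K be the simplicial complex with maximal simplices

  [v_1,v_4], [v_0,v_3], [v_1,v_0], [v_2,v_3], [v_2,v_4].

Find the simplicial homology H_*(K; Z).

We work with the vertex ordering v_0 < v_1 < v_2 < v_3 < v_4. The simplices of K, each written with vertices in increasing order, are:

  0-simplices (5): [v_0], [v_1], [v_2], [v_3], [v_4]
  1-simplices (5): [v_0,v_1], [v_0,v_3], [v_1,v_4], [v_2,v_3], [v_2,v_4]

Hence C_0 ≅ Z^5, C_1 ≅ Z^5.

The boundary map ∂_1: C_1 → C_0 sends each edge [p,q] (with p < q) to q − p. For instance
  ∂[v_2,v_4] = [v_4] − [v_2].
The resulting 5×5 matrix has rank 4, and its Smith normal form has invariant factors (1,1,1,1).

From H_k ≅ ker(∂_k) / im(∂_{k+1}) we obtain:

  H_0: rank C_0 − rank ∂_1 = 5 − 4 = 1, and the invariant factors of ∂_1 are all 1, so H_0 = Z.
  H_1: rank ker ∂_1 − rank ∂_2 = (5 − 4) − 0 = 1, and there is no ∂_2, so H_1 = Z.

H_0 = Z,  H_1 = Z.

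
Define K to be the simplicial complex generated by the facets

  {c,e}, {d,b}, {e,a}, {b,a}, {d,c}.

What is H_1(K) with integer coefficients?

Order the vertices as a < b < c < d < e. Listing each simplex with vertices in this order, K has dimension 1 with simplices:

  0-simplices (5): a, b, c, d, e
  1-simplices (5): ab, ae, bd, cd, ce

giving chain groups C_0 ≅ Z^5, C_1 ≅ Z^5.

∂_1: C_1 → C_0 maps an edge to its endpoints' difference, ∂[p,q] = q − p. For instance
  ∂bd = d − b.
This gives a 5×5 integer matrix of rank 4; reducing to Smith normal form yields diagonal entries (1,1,1,1).

Reading off H_k = ker ∂_k / im ∂_{k+1}:

  H_1: rank ker ∂_1 − rank ∂_2 = (5 − 4) − 0 = 1, and there is no ∂_2, so H_1 ≅ Z.

H_1 ≅ Z.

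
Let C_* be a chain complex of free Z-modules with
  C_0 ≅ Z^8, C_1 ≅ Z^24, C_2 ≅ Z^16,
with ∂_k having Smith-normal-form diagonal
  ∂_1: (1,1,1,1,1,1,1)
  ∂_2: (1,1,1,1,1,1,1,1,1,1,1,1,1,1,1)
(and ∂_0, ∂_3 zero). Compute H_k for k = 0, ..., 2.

H_0: b_0 = 8 − 0 − 7 = 1; torsion from ∂_1 factors > 1: none. So H_0 = Z.
H_1: b_1 = 24 − 7 − 15 = 2; torsion from ∂_2 factors > 1: none. So H_1 = Z^2.
H_2: b_2 = 16 − 15 − 0 = 1; torsion from ∂_3 factors > 1: none. So H_2 = Z.

H_0 = Z,  H_1 = Z^2,  H_2 = Z.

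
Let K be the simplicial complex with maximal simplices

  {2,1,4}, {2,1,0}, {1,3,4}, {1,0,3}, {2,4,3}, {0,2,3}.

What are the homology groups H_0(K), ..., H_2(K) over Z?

Order the vertices as 0 < 1 < 2 < 3 < 4. Listing each simplex with vertices in this order, K has dimension 2 with simplices:

  0-simplices (5): [0], [1], [2], [3], [4]
  1-simplices (9): [0,1], [0,2], [0,3], [1,2], [1,3], [1,4], [2,3], [2,4], [3,4]
  2-simplices (6): [0,1,2], [0,1,3], [0,2,3], [1,2,4], [1,3,4], [2,3,4]

so the chain groups are C_0 ≅ Z^5, C_1 ≅ Z^9, C_2 ≅ Z^6.

Boundary ∂_1: C_1 → C_0 is given by ∂[p,q] = [q] − [p].
The 5×9 boundary matrix has rank 4 and Smith normal form diag(1,1,1,1).

∂_2: C_2 → C_1 maps a triangle to the signed sum of its edges. For instance
  ∂[1,2,4] = [2,4] − [1,4] + [1,2],
  ∂[0,1,2] = [1,2] − [0,2] + [0,1].
The 9×6 boundary matrix has rank 5 and Smith normal form diag(1,1,1,1,1).

From H_k ≅ ker(∂_k) / im(∂_{k+1}) we obtain:

  H_0: rank C_0 − rank ∂_1 = 5 − 4 = 1, and the invariant factors of ∂_1 are all 1, so H_0 = Z.
  H_1: rank ker ∂_1 − rank ∂_2 = (9 − 4) − 5 = 0, and the invariant factors of ∂_2 are all 1, so H_1 = 0.
  H_2: rank ker ∂_2 − rank ∂_3 = (6 − 5) − 0 = 1, and there is no ∂_3, so H_2 = Z.

H_0 ≅ Z,  H_1 = 0,  H_2 ≅ Z.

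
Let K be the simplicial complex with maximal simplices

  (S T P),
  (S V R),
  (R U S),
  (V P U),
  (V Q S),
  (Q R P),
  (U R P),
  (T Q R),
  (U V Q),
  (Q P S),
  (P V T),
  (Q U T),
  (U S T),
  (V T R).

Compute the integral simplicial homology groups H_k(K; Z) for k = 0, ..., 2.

H_0 = Z,  H_1 = Z^2,  H_2 = Z.

Take the total order P < Q < R < S < T < U < V on the vertex set. Then K (dimension 2) consists of the simplices:

  0-simplices (7): P, Q, R, S, T, U, V
  1-simplices (21): PQ, PR, PS, PT, PU, PV, QR, QS, QT, QU, QV, RS, RT, RU, RV, ST, SU, SV, TU, TV, UV
  2-simplices (14): PQR, PQS, PRU, PST, PTV, PUV, QRT, QSV, QTU, QUV, RSU, RSV, RTV, STU

Hence C_0 ≅ Z^7, C_1 ≅ Z^21, C_2 ≅ Z^14.

Boundary ∂_1: C_1 → C_0 maps an edge to its endpoints' difference, ∂[p,q] = q − p.
As a 7×21 matrix over Z this has rank 6, with invariant factors (1,1,1,1,1,1).

The boundary map ∂_2: C_2 → C_1 acts by ∂[p,q,r] = [q,r] − [p,r] + [p,q]. For instance
  ∂STU = TU − SU + ST,
  ∂PQR = QR − PR + PQ.
This gives a 21×14 integer matrix of rank 13; reducing to Smith normal form yields diagonal entries (1,1,1,1,1,1,1,1,1,1,1,1,1).

Reading off H_k = ker ∂_k / im ∂_{k+1}:

  H_0: rank C_0 − rank ∂_1 = 7 − 6 = 1, and the invariant factors of ∂_1 are all 1, so H_0 = Z.
  H_1: rank ker ∂_1 − rank ∂_2 = (21 − 6) − 13 = 2, and the invariant factors of ∂_2 are all 1, so H_1 = Z^2.
  H_2: rank ker ∂_2 − rank ∂_3 = (14 − 13) − 0 = 1, and there is no ∂_3, so H_2 = Z.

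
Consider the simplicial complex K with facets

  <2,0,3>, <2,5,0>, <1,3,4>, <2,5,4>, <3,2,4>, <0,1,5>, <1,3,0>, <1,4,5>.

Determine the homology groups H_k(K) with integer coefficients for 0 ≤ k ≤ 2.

Order the vertices as 0 < 1 < 2 < 3 < 4 < 5. Listing each simplex with vertices in this order, K has dimension 2 with simplices:

  0-simplices (6): [0], [1], [2], [3], [4], [5]
  1-simplices (12): [0,1], [0,2], [0,3], [0,5], [1,3], [1,4], [1,5], [2,3], [2,4], [2,5], [3,4], [4,5]
  2-simplices (8): [0,1,3], [0,1,5], [0,2,3], [0,2,5], [1,3,4], [1,4,5], [2,3,4], [2,4,5]

Hence C_0 ≅ Z^6, C_1 ≅ Z^12, C_2 ≅ Z^8.

Boundary ∂_1: C_1 → C_0 maps an edge to its endpoints' difference, ∂[p,q] = q − p. For instance
  ∂[0,3] = [3] − [0].
The resulting 6×12 matrix has rank 5, and its Smith normal form has invariant factors (1,1,1,1,1).

The boundary map ∂_2: C_2 → C_1 acts by ∂[p,q,r] = [q,r] − [p,r] + [p,q]. For instance
  ∂[0,1,3] = [1,3] − [0,3] + [0,1],
  ∂[2,4,5] = [4,5] − [2,5] + [2,4].
The resulting 12×8 matrix has rank 7, and its Smith normal form has invariant factors (1,1,1,1,1,1,1).

Computing H_k = (kernel of ∂_k) / (image of ∂_{k+1}):

  H_0: rank C_0 − rank ∂_1 = 6 − 5 = 1, and the invariant factors of ∂_1 are all 1, so H_0 = Z.
  H_1: rank ker ∂_1 − rank ∂_2 = (12 − 5) − 7 = 0, and the invariant factors of ∂_2 are all 1, so H_1 = 0.
  H_2: rank ker ∂_2 − rank ∂_3 = (8 − 7) − 0 = 1, and there is no ∂_3, so H_2 = Z.

H_0 = Z,  H_1 = 0,  H_2 = Z.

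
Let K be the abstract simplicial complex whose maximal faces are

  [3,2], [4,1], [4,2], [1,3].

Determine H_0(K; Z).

H_0 ≅ Z.

We work with the vertex ordering 1 < 2 < 3 < 4. The simplices of K, each written with vertices in increasing order, are:

  0-simplices (4): [1], [2], [3], [4]
  1-simplices (4): [1,3], [1,4], [2,3], [2,4]

giving chain groups C_0 ≅ Z^4, C_1 ≅ Z^4.

Boundary ∂_1: C_1 → C_0 sends each edge [p,q] (with p < q) to q − p. For instance
  ∂[1,3] = [3] − [1].
The resulting 4×4 matrix has rank 3, and its Smith normal form has invariant factors (1,1,1).

From H_k ≅ ker(∂_k) / im(∂_{k+1}) we obtain:

  H_0: rank C_0 − rank ∂_1 = 4 − 3 = 1, and the invariant factors of ∂_1 are all 1, so H_0 ≅ Z.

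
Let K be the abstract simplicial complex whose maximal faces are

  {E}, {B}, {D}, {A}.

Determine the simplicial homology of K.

H_0 = Z^4.

K has 4 vertices.
rank ∂_0 = 0, rank ∂_1 = 0 ⇒ b_0 = 4 − 0 − 0 = 4. So H_0 ≅ Z^4.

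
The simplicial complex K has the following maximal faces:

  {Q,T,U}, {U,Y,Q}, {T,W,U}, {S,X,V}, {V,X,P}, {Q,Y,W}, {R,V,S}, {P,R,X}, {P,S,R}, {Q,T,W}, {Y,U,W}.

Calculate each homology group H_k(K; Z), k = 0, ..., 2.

H_0 = Z^2,  H_1 = Z,  H_2 = Z.

K has 10 vertices, 19 edges, 11 triangles.
rank ∂_0 = 0, rank ∂_1 = 8 ⇒ b_0 = 10 − 0 − 8 = 2; all invariant factors of ∂_1 are 1 so no torsion. So H_0 = Z^2.
rank ∂_1 = 8, rank ∂_2 = 10 ⇒ b_1 = 19 − 8 − 10 = 1; all invariant factors of ∂_2 are 1 so no torsion. So H_1 = Z.
rank ∂_2 = 10, rank ∂_3 = 0 ⇒ b_2 = 11 − 10 − 0 = 1. So H_2 = Z.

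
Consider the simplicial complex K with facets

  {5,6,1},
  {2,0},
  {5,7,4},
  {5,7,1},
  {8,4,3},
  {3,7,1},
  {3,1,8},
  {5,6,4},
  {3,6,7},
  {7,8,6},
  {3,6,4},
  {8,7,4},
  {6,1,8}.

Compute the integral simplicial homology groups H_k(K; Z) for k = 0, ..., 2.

H_0 = Z^2,  H_1 = Z/2,  H_2 = 0.

K has 9 vertices, 19 edges, 12 triangles.
rank ∂_0 = 0, rank ∂_1 = 7 ⇒ b_0 = 9 − 0 − 7 = 2; all invariant factors of ∂_1 are 1 so no torsion. So H_0 ≅ Z^2.
rank ∂_1 = 7, rank ∂_2 = 12 ⇒ b_1 = 19 − 7 − 12 = 0; ∂_2 has invariant factor(s) [2] giving torsion. So H_1 ≅ Z/2.
rank ∂_2 = 12, rank ∂_3 = 0 ⇒ b_2 = 12 − 12 − 0 = 0. So H_2 ≅ 0.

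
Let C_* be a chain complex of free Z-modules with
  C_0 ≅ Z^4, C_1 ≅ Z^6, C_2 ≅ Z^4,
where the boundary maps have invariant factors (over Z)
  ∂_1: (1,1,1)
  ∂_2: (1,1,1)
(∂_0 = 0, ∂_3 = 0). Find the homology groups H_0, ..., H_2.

H_0: b_0 = 4 − 0 − 3 = 1; torsion from ∂_1 factors > 1: none. So H_0 ≅ Z.
H_1: b_1 = 6 − 3 − 3 = 0; torsion from ∂_2 factors > 1: none. So H_1 ≅ 0.
H_2: b_2 = 4 − 3 − 0 = 1; torsion from ∂_3 factors > 1: none. So H_2 ≅ Z.

H_0 ≅ Z,  H_1 = 0,  H_2 ≅ Z.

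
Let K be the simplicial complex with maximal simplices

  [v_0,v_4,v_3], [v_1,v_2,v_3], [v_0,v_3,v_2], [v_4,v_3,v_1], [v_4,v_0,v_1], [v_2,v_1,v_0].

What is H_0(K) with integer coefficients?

H_0 ≅ Z.

Fix the vertex order v_0 < v_1 < v_2 < v_3 < v_4 and write every simplex with vertices in increasing order. Then dim K = 2 and the simplices of K are:

  0-simplices (5): [v_0], [v_1], [v_2], [v_3], [v_4]
  1-simplices (9): [v_0,v_1], [v_0,v_2], [v_0,v_3], [v_0,v_4], [v_1,v_2], [v_1,v_3], [v_1,v_4], [v_2,v_3], [v_3,v_4]
  2-simplices (6): [v_0,v_1,v_2], [v_0,v_1,v_4], [v_0,v_2,v_3], [v_0,v_3,v_4], [v_1,v_2,v_3], [v_1,v_3,v_4]

giving chain groups C_0 ≅ Z^5, C_1 ≅ Z^9, C_2 ≅ Z^6.

The boundary map ∂_1: C_1 → C_0 sends each edge [p,q] (with p < q) to q − p. For instance
  ∂[v_1,v_3] = [v_3] − [v_1].
As a 5×9 matrix over Z this has rank 4, with invariant factors (1,1,1,1).

The boundary map ∂_2: C_2 → C_1 maps a triangle to the signed sum of its edges. For instance
  ∂[v_0,v_3,v_4] = [v_3,v_4] − [v_0,v_4] + [v_0,v_3],
  ∂[v_0,v_1,v_2] = [v_1,v_2] − [v_0,v_2] + [v_0,v_1].
The 9×6 boundary matrix has rank 5 and Smith normal form diag(1,1,1,1,1).

From H_k ≅ ker(∂_k) / im(∂_{k+1}) we obtain:

  H_0: rank C_0 − rank ∂_1 = 5 − 4 = 1, and the invariant factors of ∂_1 are all 1, so H_0 ≅ Z.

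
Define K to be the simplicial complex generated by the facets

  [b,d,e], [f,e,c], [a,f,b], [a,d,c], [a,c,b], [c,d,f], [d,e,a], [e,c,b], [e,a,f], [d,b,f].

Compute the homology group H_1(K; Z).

H_1 ≅ Z/2Z.

Take the total order a < b < c < d < e < f on the vertex set. Then K (dimension 2) consists of the simplices:

  0-simplices (6): a, b, c, d, e, f
  1-simplices (15): ab, ac, ad, ae, af, bc, bd, be, bf, cd, ce, cf, de, df, ef
  2-simplices (10): abc, abf, acd, ade, aef, bce, bde, bdf, cdf, cef

so the chain groups are C_0 ≅ Z^6, C_1 ≅ Z^15, C_2 ≅ Z^10.

The boundary map ∂_1: C_1 → C_0 sends each edge [p,q] (with p < q) to q − p. For instance
  ∂ab = b − a.
The resulting 6×15 matrix has rank 5, and its Smith normal form has invariant factors (1,1,1,1,1).

∂_2: C_2 → C_1 sends each 2-simplex [p,q,r] to [q,r] − [p,r] + [p,q]. For instance
  ∂cef = ef − cf + ce,
  ∂bce = ce − be + bc.
This gives a 15×10 integer matrix of rank 10; reducing to Smith normal form yields diagonal entries (1,1,1,1,1,1,1,1,1,2).

Now H_k = ker ∂_k / im ∂_{k+1}, so:

  H_1: rank ker ∂_1 − rank ∂_2 = (15 − 5) − 10 = 0, and ∂_2 has invariant factor 2 > 1, so H_1 = Z/2Z.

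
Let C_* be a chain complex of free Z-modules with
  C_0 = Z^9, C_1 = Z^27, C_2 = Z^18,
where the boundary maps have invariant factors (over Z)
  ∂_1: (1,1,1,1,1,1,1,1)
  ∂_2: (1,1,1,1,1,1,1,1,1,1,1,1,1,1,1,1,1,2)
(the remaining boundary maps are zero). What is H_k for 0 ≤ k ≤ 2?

H_0: b_0 = 9 − 0 − 8 = 1; torsion from ∂_1 factors > 1: none. So H_0 ≅ Z.
H_1: b_1 = 27 − 8 − 18 = 1; torsion from ∂_2 factors > 1: [2]. So H_1 ≅ Z ⊕ Z/2.
H_2: b_2 = 18 − 18 − 0 = 0; torsion from ∂_3 factors > 1: none. So H_2 ≅ 0.

H_0 ≅ Z,  H_1 ≅ Z ⊕ Z/2,  H_2 = 0.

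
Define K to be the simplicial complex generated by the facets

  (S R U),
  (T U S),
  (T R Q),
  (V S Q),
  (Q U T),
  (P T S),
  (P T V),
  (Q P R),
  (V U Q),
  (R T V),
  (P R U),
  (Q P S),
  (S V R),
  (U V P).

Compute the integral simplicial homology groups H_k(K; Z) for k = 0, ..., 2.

H_0 ≅ Z,  H_1 ≅ Z^2,  H_2 ≅ Z.

Take the total order P < Q < R < S < T < U < V on the vertex set. Then K (dimension 2) consists of the simplices:

  0-simplices (7): P, Q, R, S, T, U, V
  1-simplices (21): PQ, PR, PS, PT, PU, PV, QR, QS, QT, QU, QV, RS, RT, RU, RV, ST, SU, SV, TU, TV, UV
  2-simplices (14): PQR, PQS, PRU, PST, PTV, PUV, QRT, QSV, QTU, QUV, RSU, RSV, RTV, STU

so the chain groups are C_0 ≅ Z^7, C_1 ≅ Z^21, C_2 ≅ Z^14.

Boundary ∂_1: C_1 → C_0 sends each edge [p,q] (with p < q) to q − p. For instance
  ∂PV = V − P.
As a 7×21 matrix over Z this has rank 6, with invariant factors (1,1,1,1,1,1).

∂_2: C_2 → C_1 maps a triangle to the signed sum of its edges. For instance
  ∂PUV = UV − PV + PU,
  ∂RSU = SU − RU + RS.
As a 21×14 matrix over Z this has rank 13, with invariant factors (1,1,1,1,1,1,1,1,1,1,1,1,1).

Computing H_k = (kernel of ∂_k) / (image of ∂_{k+1}):

  H_0: rank C_0 − rank ∂_1 = 7 − 6 = 1, and the invariant factors of ∂_1 are all 1, so H_0 = Z.
  H_1: rank ker ∂_1 − rank ∂_2 = (21 − 6) − 13 = 2, and the invariant factors of ∂_2 are all 1, so H_1 = Z^2.
  H_2: rank ker ∂_2 − rank ∂_3 = (14 − 13) − 0 = 1, and there is no ∂_3, so H_2 = Z.

(K is a triangulation of the torus T^2.)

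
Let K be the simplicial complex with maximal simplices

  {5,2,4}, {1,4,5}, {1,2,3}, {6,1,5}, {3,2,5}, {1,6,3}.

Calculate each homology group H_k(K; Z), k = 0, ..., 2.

H_0 = Z,  H_1 = Z,  H_2 = 0.

Take the total order 1 < 2 < 3 < 4 < 5 < 6 on the vertex set. Then K (dimension 2) consists of the simplices:

  0-simplices (6): [1], [2], [3], [4], [5], [6]
  1-simplices (12): [1,2], [1,3], [1,4], [1,5], [1,6], [2,3], [2,4], [2,5], [3,5], [3,6], [4,5], [5,6]
  2-simplices (6): [1,2,3], [1,3,6], [1,4,5], [1,5,6], [2,3,5], [2,4,5]

so the chain groups are C_0 ≅ Z^6, C_1 ≅ Z^12, C_2 ≅ Z^6.

The boundary map ∂_1: C_1 → C_0 maps an edge to its endpoints' difference, ∂[p,q] = q − p. For instance
  ∂[2,4] = [4] − [2].
The resulting 6×12 matrix has rank 5, and its Smith normal form has invariant factors (1,1,1,1,1).

The boundary map ∂_2: C_2 → C_1 sends each 2-simplex [p,q,r] to [q,r] − [p,r] + [p,q]. For instance
  ∂[1,4,5] = [4,5] − [1,5] + [1,4],
  ∂[1,5,6] = [5,6] − [1,6] + [1,5].
The resulting 12×6 matrix has rank 6, and its Smith normal form has invariant factors (1,1,1,1,1,1).

Computing H_k = (kernel of ∂_k) / (image of ∂_{k+1}):

  H_0: rank C_0 − rank ∂_1 = 6 − 5 = 1, and the invariant factors of ∂_1 are all 1, so H_0 = Z.
  H_1: rank ker ∂_1 − rank ∂_2 = (12 − 5) − 6 = 1, and the invariant factors of ∂_2 are all 1, so H_1 = Z.
  H_2: rank ker ∂_2 − rank ∂_3 = (6 − 6) − 0 = 0, and there is no ∂_3, so H_2 = 0.

As a check, the Euler characteristic is 6 − 12 + 6 = 0, which agrees with 1 − 1 + 0 = 0.
(K is a triangulation of the cylinder S^1 x I.)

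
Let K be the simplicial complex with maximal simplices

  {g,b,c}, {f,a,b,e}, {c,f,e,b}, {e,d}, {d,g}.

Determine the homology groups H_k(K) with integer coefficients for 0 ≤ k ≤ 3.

K has 7 vertices, 13 edges, 8 triangles, 2 3-simplices.
rank ∂_0 = 0, rank ∂_1 = 6 ⇒ b_0 = 7 − 0 − 6 = 1; all invariant factors of ∂_1 are 1 so no torsion. So H_0 = Z.
rank ∂_1 = 6, rank ∂_2 = 6 ⇒ b_1 = 13 − 6 − 6 = 1; all invariant factors of ∂_2 are 1 so no torsion. So H_1 = Z.
rank ∂_2 = 6, rank ∂_3 = 2 ⇒ b_2 = 8 − 6 − 2 = 0; all invariant factors of ∂_3 are 1 so no torsion. So H_2 = 0.
rank ∂_3 = 2, rank ∂_4 = 0 ⇒ b_3 = 2 − 2 − 0 = 0. So H_3 = 0.

H_0 = Z,  H_1 = Z,  H_2 = 0,  H_3 = 0.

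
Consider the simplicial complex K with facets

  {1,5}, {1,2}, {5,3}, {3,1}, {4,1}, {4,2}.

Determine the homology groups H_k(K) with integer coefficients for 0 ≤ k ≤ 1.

K has 5 vertices, 6 edges.
rank ∂_0 = 0, rank ∂_1 = 4 ⇒ b_0 = 5 − 0 − 4 = 1; all invariant factors of ∂_1 are 1 so no torsion. So H_0 = Z.
rank ∂_1 = 4, rank ∂_2 = 0 ⇒ b_1 = 6 − 4 − 0 = 2. So H_1 = Z^2.

H_0 = Z,  H_1 = Z^2.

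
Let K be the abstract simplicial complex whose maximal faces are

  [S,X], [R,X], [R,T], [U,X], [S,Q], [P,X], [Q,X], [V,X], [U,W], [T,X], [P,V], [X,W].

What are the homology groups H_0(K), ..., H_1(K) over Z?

We work with the vertex ordering P < Q < R < S < T < U < V < W < X. The simplices of K, each written with vertices in increasing order, are:

  0-simplices (9): P, Q, R, S, T, U, V, W, X
  1-simplices (12): PV, PX, QS, QX, RT, RX, SX, TX, UW, UX, VX, WX

Hence C_0 ≅ Z^9, C_1 ≅ Z^12.

The boundary map ∂_1: C_1 → C_0 sends each edge [p,q] (with p < q) to q − p. For instance
  ∂UX = X − U.
This gives a 9×12 integer matrix of rank 8; reducing to Smith normal form yields diagonal entries (1,1,1,1,1,1,1,1).

Now H_k = ker ∂_k / im ∂_{k+1}, so:

  H_0: rank C_0 − rank ∂_1 = 9 − 8 = 1, and the invariant factors of ∂_1 are all 1, so H_0 ≅ Z.
  H_1: rank ker ∂_1 − rank ∂_2 = (12 − 8) − 0 = 4, and there is no ∂_2, so H_1 ≅ Z^4.

As a check, the Euler characteristic is 9 − 12 = -3, which agrees with 1 − 4 = -3.
(K is a triangulation of a wedge of 4 circles.)

H_0 ≅ Z,  H_1 ≅ Z^4.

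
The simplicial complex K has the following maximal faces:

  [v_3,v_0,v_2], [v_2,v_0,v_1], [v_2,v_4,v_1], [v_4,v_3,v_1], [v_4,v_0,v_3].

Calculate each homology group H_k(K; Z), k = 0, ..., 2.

H_0 = Z,  H_1 = Z,  H_2 = 0.

We work with the vertex ordering v_0 < v_1 < v_2 < v_3 < v_4. The simplices of K, each written with vertices in increasing order, are:

  0-simplices (5): [v_0], [v_1], [v_2], [v_3], [v_4]
  1-simplices (10): [v_0,v_1], [v_0,v_2], [v_0,v_3], [v_0,v_4], [v_1,v_2], [v_1,v_3], [v_1,v_4], [v_2,v_3], [v_2,v_4], [v_3,v_4]
  2-simplices (5): [v_0,v_1,v_2], [v_0,v_2,v_3], [v_0,v_3,v_4], [v_1,v_2,v_4], [v_1,v_3,v_4]

Hence C_0 ≅ Z^5, C_1 ≅ Z^10, C_2 ≅ Z^5.

The boundary map ∂_1: C_1 → C_0 is given by ∂[p,q] = [q] − [p]. For instance
  ∂[v_0,v_2] = [v_2] − [v_0].
As a 5×10 matrix over Z this has rank 4, with invariant factors (1,1,1,1).

∂_2: C_2 → C_1 sends each 2-simplex [p,q,r] to [q,r] − [p,r] + [p,q]. For instance
  ∂[v_1,v_3,v_4] = [v_3,v_4] − [v_1,v_4] + [v_1,v_3],
  ∂[v_0,v_2,v_3] = [v_2,v_3] − [v_0,v_3] + [v_0,v_2].
The resulting 10×5 matrix has rank 5, and its Smith normal form has invariant factors (1,1,1,1,1).

Now H_k = ker ∂_k / im ∂_{k+1}, so:

  H_0: rank C_0 − rank ∂_1 = 5 − 4 = 1, and the invariant factors of ∂_1 are all 1, so H_0 = Z.
  H_1: rank ker ∂_1 − rank ∂_2 = (10 − 4) − 5 = 1, and the invariant factors of ∂_2 are all 1, so H_1 = Z.
  H_2: rank ker ∂_2 − rank ∂_3 = (5 − 5) − 0 = 0, and there is no ∂_3, so H_2 = 0.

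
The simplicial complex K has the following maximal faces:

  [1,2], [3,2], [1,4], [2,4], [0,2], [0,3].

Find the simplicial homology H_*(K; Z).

H_0 ≅ Z,  H_1 ≅ Z^2.

We work with the vertex ordering 0 < 1 < 2 < 3 < 4. The simplices of K, each written with vertices in increasing order, are:

  0-simplices (5): [0], [1], [2], [3], [4]
  1-simplices (6): [0,2], [0,3], [1,2], [1,4], [2,3], [2,4]

so the chain groups are C_0 ≅ Z^5, C_1 ≅ Z^6.

The boundary map ∂_1: C_1 → C_0 sends each edge [p,q] (with p < q) to q − p. For instance
  ∂[0,2] = [2] − [0].
The resulting 5×6 matrix has rank 4, and its Smith normal form has invariant factors (1,1,1,1).

Reading off H_k = ker ∂_k / im ∂_{k+1}:

  H_0: rank C_0 − rank ∂_1 = 5 − 4 = 1, and the invariant factors of ∂_1 are all 1, so H_0 = Z.
  H_1: rank ker ∂_1 − rank ∂_2 = (6 − 4) − 0 = 2, and there is no ∂_2, so H_1 = Z^2.

As a check, the Euler characteristic is 5 − 6 = -1, which agrees with 1 − 2 = -1.
(K is a triangulation of a wedge of 2 circles.)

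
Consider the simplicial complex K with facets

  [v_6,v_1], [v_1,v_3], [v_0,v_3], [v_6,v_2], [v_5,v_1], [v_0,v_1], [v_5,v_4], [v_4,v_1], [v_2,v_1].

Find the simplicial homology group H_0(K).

Order the vertices as v_0 < v_1 < v_2 < v_3 < v_4 < v_5 < v_6. Listing each simplex with vertices in this order, K has dimension 1 with simplices:

  0-simplices (7): [v_0], [v_1], [v_2], [v_3], [v_4], [v_5], [v_6]
  1-simplices (9): [v_0,v_1], [v_0,v_3], [v_1,v_2], [v_1,v_3], [v_1,v_4], [v_1,v_5], [v_1,v_6], [v_2,v_6], [v_4,v_5]

so the chain groups are C_0 ≅ Z^7, C_1 ≅ Z^9.

∂_1: C_1 → C_0 sends each edge [p,q] (with p < q) to q − p. For instance
  ∂[v_1,v_6] = [v_6] − [v_1].
The resulting 7×9 matrix has rank 6, and its Smith normal form has invariant factors (1,1,1,1,1,1).

From H_k ≅ ker(∂_k) / im(∂_{k+1}) we obtain:

  H_0: rank C_0 − rank ∂_1 = 7 − 6 = 1, and the invariant factors of ∂_1 are all 1, so H_0 = Z.

H_0 ≅ Z.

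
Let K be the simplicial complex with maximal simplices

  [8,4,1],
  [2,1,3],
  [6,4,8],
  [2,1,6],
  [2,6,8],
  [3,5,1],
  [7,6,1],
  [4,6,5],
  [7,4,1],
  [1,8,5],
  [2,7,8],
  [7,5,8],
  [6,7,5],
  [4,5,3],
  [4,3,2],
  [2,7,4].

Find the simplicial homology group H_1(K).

We work with the vertex ordering 1 < 2 < 3 < 4 < 5 < 6 < 7 < 8. The simplices of K, each written with vertices in increasing order, are:

  0-simplices (8): [1], [2], [3], [4], [5], [6], [7], [8]
  1-simplices (24): (24 of them)
  2-simplices (16): [1,2,3], [1,2,6], [1,3,5], [1,4,7], [1,4,8], [1,5,8], [1,6,7], [2,3,4], [2,4,7], [2,6,8], [2,7,8], [3,4,5], [4,5,6], [4,6,8], [5,6,7], [5,7,8]

so the chain groups are C_0 ≅ Z^8, C_1 ≅ Z^24, C_2 ≅ Z^16.

Boundary ∂_1: C_1 → C_0 is given by ∂[p,q] = [q] − [p]. For instance
  ∂[1,8] = [8] − [1].
The resulting 8×24 matrix has rank 7, and its Smith normal form has invariant factors (1,1,1,1,1,1,1).

The boundary map ∂_2: C_2 → C_1 acts by ∂[p,q,r] = [q,r] − [p,r] + [p,q]. For instance
  ∂[1,2,6] = [2,6] − [1,6] + [1,2],
  ∂[1,3,5] = [3,5] − [1,5] + [1,3].
The resulting 24×16 matrix has rank 15, and its Smith normal form has invariant factors (1,1,1,1,1,1,1,1,1,1,1,1,1,1,1).

From H_k ≅ ker(∂_k) / im(∂_{k+1}) we obtain:

  H_1: rank ker ∂_1 − rank ∂_2 = (24 − 7) − 15 = 2, and the invariant factors of ∂_2 are all 1, so H_1 ≅ Z^2.

(K is a triangulation of the torus T^2.)

H_1 = Z^2.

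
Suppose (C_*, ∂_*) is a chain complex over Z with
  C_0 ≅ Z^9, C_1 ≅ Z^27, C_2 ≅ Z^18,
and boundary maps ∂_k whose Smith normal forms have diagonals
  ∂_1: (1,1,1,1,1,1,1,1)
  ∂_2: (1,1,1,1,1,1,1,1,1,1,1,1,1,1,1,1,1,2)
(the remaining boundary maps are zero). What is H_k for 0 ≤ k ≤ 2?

H_0: b_0 = 9 − 0 − 8 = 1; torsion from ∂_1 factors > 1: none. So H_0 = Z.
H_1: b_1 = 27 − 8 − 18 = 1; torsion from ∂_2 factors > 1: [2]. So H_1 = Z ⊕ Z/2.
H_2: b_2 = 18 − 18 − 0 = 0; torsion from ∂_3 factors > 1: none. So H_2 = 0.

H_0 = Z,  H_1 = Z ⊕ Z/2,  H_2 = 0.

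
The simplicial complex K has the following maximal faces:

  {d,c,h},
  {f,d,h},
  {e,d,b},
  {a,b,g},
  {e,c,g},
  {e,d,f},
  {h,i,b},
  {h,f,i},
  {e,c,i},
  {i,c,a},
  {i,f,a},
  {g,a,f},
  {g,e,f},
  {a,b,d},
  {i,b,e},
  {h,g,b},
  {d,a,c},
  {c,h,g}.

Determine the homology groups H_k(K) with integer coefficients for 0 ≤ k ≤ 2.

H_0 ≅ Z,  H_1 ≅ Z^2,  H_2 ≅ Z.

Order the vertices as a < b < c < d < e < f < g < h < i. Listing each simplex with vertices in this order, K has dimension 2 with simplices:

  0-simplices (9): a, b, c, d, e, f, g, h, i
  1-simplices (27): ab, ac, ad, af, ag, ai, bd, be, bg, bh, bi, cd, ce, cg, ch, ci, de, df, dh, ef, eg, ei, fg, fh, fi, gh, hi
  2-simplices (18): abd, abg, acd, aci, afg, afi, bde, bei, bgh, bhi, cdh, ceg, cei, cgh, def, dfh, efg, fhi

giving chain groups C_0 ≅ Z^9, C_1 ≅ Z^27, C_2 ≅ Z^18.

∂_1: C_1 → C_0 is given by ∂[p,q] = [q] − [p].
The resulting 9×27 matrix has rank 8, and its Smith normal form has invariant factors (1,1,1,1,1,1,1,1).

The boundary map ∂_2: C_2 → C_1 acts by ∂[p,q,r] = [q,r] − [p,r] + [p,q]. For instance
  ∂ceg = eg − cg + ce,
  ∂aci = ci − ai + ac.
This gives a 27×18 integer matrix of rank 17; reducing to Smith normal form yields diagonal entries (1,1,1,1,1,1,1,1,1,1,1,1,1,1,1,1,1).

Reading off H_k = ker ∂_k / im ∂_{k+1}:

  H_0: rank C_0 − rank ∂_1 = 9 − 8 = 1, and the invariant factors of ∂_1 are all 1, so H_0 = Z.
  H_1: rank ker ∂_1 − rank ∂_2 = (27 − 8) − 17 = 2, and the invariant factors of ∂_2 are all 1, so H_1 = Z^2.
  H_2: rank ker ∂_2 − rank ∂_3 = (18 − 17) − 0 = 1, and there is no ∂_3, so H_2 = Z.

As a check, the Euler characteristic is 9 − 27 + 18 = 0, which agrees with 1 − 2 + 1 = 0.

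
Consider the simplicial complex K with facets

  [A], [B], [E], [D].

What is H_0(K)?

Fix the vertex order A < B < D < E and write every simplex with vertices in increasing order. Then dim K = 0 and the simplices of K are:

  0-simplices (4): A, B, D, E

giving chain groups C_0 ≅ Z^4.

Reading off H_k = ker ∂_k / im ∂_{k+1}:

  H_0: rank C_0 − rank ∂_1 = 4 − 0 = 4, and there is no ∂_1, so H_0 ≅ Z^4.

(K is a triangulation of a set of 4 points.)

H_0 ≅ Z^4.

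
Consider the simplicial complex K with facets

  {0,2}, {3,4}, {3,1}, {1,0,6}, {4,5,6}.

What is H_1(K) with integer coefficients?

Order the vertices as 0 < 1 < 2 < 3 < 4 < 5 < 6. Listing each simplex with vertices in this order, K has dimension 2 with simplices:

  0-simplices (7): [0], [1], [2], [3], [4], [5], [6]
  1-simplices (9): [0,1], [0,2], [0,6], [1,3], [1,6], [3,4], [4,5], [4,6], [5,6]
  2-simplices (2): [0,1,6], [4,5,6]

giving chain groups C_0 ≅ Z^7, C_1 ≅ Z^9, C_2 ≅ Z^2.

The boundary map ∂_1: C_1 → C_0 is given by ∂[p,q] = [q] − [p].
As a 7×9 matrix over Z this has rank 6, with invariant factors (1,1,1,1,1,1).

Boundary ∂_2: C_2 → C_1 acts by ∂[p,q,r] = [q,r] − [p,r] + [p,q]. For instance
  ∂[4,5,6] = [5,6] − [4,6] + [4,5],
  ∂[0,1,6] = [1,6] − [0,6] + [0,1].
As a 9×2 matrix over Z this has rank 2, with invariant factors (1,1).

From H_k ≅ ker(∂_k) / im(∂_{k+1}) we obtain:

  H_1: rank ker ∂_1 − rank ∂_2 = (9 − 6) − 2 = 1, and the invariant factors of ∂_2 are all 1, so H_1 ≅ Z.

H_1 = Z.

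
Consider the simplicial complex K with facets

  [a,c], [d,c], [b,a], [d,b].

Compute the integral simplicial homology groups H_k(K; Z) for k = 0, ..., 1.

Order the vertices as a < b < c < d. Listing each simplex with vertices in this order, K has dimension 1 with simplices:

  0-simplices (4): a, b, c, d
  1-simplices (4): ab, ac, bd, cd

Hence C_0 ≅ Z^4, C_1 ≅ Z^4.

The boundary map ∂_1: C_1 → C_0 sends each edge [p,q] (with p < q) to q − p. For instance
  ∂cd = d − c.
This gives a 4×4 integer matrix of rank 3; reducing to Smith normal form yields diagonal entries (1,1,1).

From H_k ≅ ker(∂_k) / im(∂_{k+1}) we obtain:

  H_0: rank C_0 − rank ∂_1 = 4 − 3 = 1, and the invariant factors of ∂_1 are all 1, so H_0 = Z.
  H_1: rank ker ∂_1 − rank ∂_2 = (4 − 3) − 0 = 1, and there is no ∂_2, so H_1 = Z.

As a check, the Euler characteristic is 4 − 4 = 0, which agrees with 1 − 1 = 0.

H_0 = Z,  H_1 = Z.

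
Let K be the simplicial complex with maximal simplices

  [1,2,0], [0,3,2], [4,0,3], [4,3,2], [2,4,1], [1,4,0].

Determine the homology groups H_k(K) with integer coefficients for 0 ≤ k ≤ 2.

We work with the vertex ordering 0 < 1 < 2 < 3 < 4. The simplices of K, each written with vertices in increasing order, are:

  0-simplices (5): [0], [1], [2], [3], [4]
  1-simplices (9): [0,1], [0,2], [0,3], [0,4], [1,2], [1,4], [2,3], [2,4], [3,4]
  2-simplices (6): [0,1,2], [0,1,4], [0,2,3], [0,3,4], [1,2,4], [2,3,4]

giving chain groups C_0 ≅ Z^5, C_1 ≅ Z^9, C_2 ≅ Z^6.

The boundary map ∂_1: C_1 → C_0 sends each edge [p,q] (with p < q) to q − p. For instance
  ∂[0,1] = [1] − [0].
This gives a 5×9 integer matrix of rank 4; reducing to Smith normal form yields diagonal entries (1,1,1,1).

Boundary ∂_2: C_2 → C_1 sends each 2-simplex [p,q,r] to [q,r] − [p,r] + [p,q]. For instance
  ∂[0,1,4] = [1,4] − [0,4] + [0,1],
  ∂[2,3,4] = [3,4] − [2,4] + [2,3].
The 9×6 boundary matrix has rank 5 and Smith normal form diag(1,1,1,1,1).

Reading off H_k = ker ∂_k / im ∂_{k+1}:

  H_0: rank C_0 − rank ∂_1 = 5 − 4 = 1, and the invariant factors of ∂_1 are all 1, so H_0 = Z.
  H_1: rank ker ∂_1 − rank ∂_2 = (9 − 4) − 5 = 0, and the invariant factors of ∂_2 are all 1, so H_1 = 0.
  H_2: rank ker ∂_2 − rank ∂_3 = (6 − 5) − 0 = 1, and there is no ∂_3, so H_2 = Z.

H_0 ≅ Z,  H_1 = 0,  H_2 ≅ Z.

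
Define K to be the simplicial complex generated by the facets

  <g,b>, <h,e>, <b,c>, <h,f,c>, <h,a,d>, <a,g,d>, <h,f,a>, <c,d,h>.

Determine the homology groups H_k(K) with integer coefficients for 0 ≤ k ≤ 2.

Take the total order a < b < c < d < e < f < g < h on the vertex set. Then K (dimension 2) consists of the simplices:

  0-simplices (8): a, b, c, d, e, f, g, h
  1-simplices (13): ad, af, ag, ah, bc, bg, cd, cf, ch, dg, dh, eh, fh
  2-simplices (5): adg, adh, afh, cdh, cfh

so the chain groups are C_0 ≅ Z^8, C_1 ≅ Z^13, C_2 ≅ Z^5.

∂_1: C_1 → C_0 maps an edge to its endpoints' difference, ∂[p,q] = q − p. For instance
  ∂af = f − a.
The 8×13 boundary matrix has rank 7 and Smith normal form diag(1,1,1,1,1,1,1).

Boundary ∂_2: C_2 → C_1 maps a triangle to the signed sum of its edges. For instance
  ∂adg = dg − ag + ad,
  ∂cdh = dh − ch + cd.
This gives a 13×5 integer matrix of rank 5; reducing to Smith normal form yields diagonal entries (1,1,1,1,1).

Computing H_k = (kernel of ∂_k) / (image of ∂_{k+1}):

  H_0: rank C_0 − rank ∂_1 = 8 − 7 = 1, and the invariant factors of ∂_1 are all 1, so H_0 ≅ Z.
  H_1: rank ker ∂_1 − rank ∂_2 = (13 − 7) − 5 = 1, and the invariant factors of ∂_2 are all 1, so H_1 ≅ Z.
  H_2: rank ker ∂_2 − rank ∂_3 = (5 − 5) − 0 = 0, and there is no ∂_3, so H_2 ≅ 0.

H_0 ≅ Z,  H_1 ≅ Z,  H_2 = 0.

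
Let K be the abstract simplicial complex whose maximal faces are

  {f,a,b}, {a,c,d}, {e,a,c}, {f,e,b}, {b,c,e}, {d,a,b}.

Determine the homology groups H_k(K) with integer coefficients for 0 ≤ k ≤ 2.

H_0 = Z,  H_1 = Z,  H_2 = 0.

Order the vertices as a < b < c < d < e < f. Listing each simplex with vertices in this order, K has dimension 2 with simplices:

  0-simplices (6): a, b, c, d, e, f
  1-simplices (12): ab, ac, ad, ae, af, bc, bd, be, bf, cd, ce, ef
  2-simplices (6): abd, abf, acd, ace, bce, bef

giving chain groups C_0 ≅ Z^6, C_1 ≅ Z^12, C_2 ≅ Z^6.

∂_1: C_1 → C_0 is given by ∂[p,q] = [q] − [p]. For instance
  ∂cd = d − c.
This gives a 6×12 integer matrix of rank 5; reducing to Smith normal form yields diagonal entries (1,1,1,1,1).

The boundary map ∂_2: C_2 → C_1 maps a triangle to the signed sum of its edges. For instance
  ∂bef = ef − bf + be,
  ∂bce = ce − be + bc.
The resulting 12×6 matrix has rank 6, and its Smith normal form has invariant factors (1,1,1,1,1,1).

From H_k ≅ ker(∂_k) / im(∂_{k+1}) we obtain:

  H_0: rank C_0 − rank ∂_1 = 6 − 5 = 1, and the invariant factors of ∂_1 are all 1, so H_0 ≅ Z.
  H_1: rank ker ∂_1 − rank ∂_2 = (12 − 5) − 6 = 1, and the invariant factors of ∂_2 are all 1, so H_1 ≅ Z.
  H_2: rank ker ∂_2 − rank ∂_3 = (6 − 6) − 0 = 0, and there is no ∂_3, so H_2 ≅ 0.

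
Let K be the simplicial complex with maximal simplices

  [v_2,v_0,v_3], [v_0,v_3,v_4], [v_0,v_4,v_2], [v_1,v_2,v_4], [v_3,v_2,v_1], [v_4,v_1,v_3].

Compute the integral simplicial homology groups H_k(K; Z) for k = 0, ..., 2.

H_0 ≅ Z,  H_1 = 0,  H_2 ≅ Z.

We work with the vertex ordering v_0 < v_1 < v_2 < v_3 < v_4. The simplices of K, each written with vertices in increasing order, are:

  0-simplices (5): [v_0], [v_1], [v_2], [v_3], [v_4]
  1-simplices (9): [v_0,v_2], [v_0,v_3], [v_0,v_4], [v_1,v_2], [v_1,v_3], [v_1,v_4], [v_2,v_3], [v_2,v_4], [v_3,v_4]
  2-simplices (6): [v_0,v_2,v_3], [v_0,v_2,v_4], [v_0,v_3,v_4], [v_1,v_2,v_3], [v_1,v_2,v_4], [v_1,v_3,v_4]

giving chain groups C_0 ≅ Z^5, C_1 ≅ Z^9, C_2 ≅ Z^6.

The boundary map ∂_1: C_1 → C_0 maps an edge to its endpoints' difference, ∂[p,q] = q − p. For instance
  ∂[v_3,v_4] = [v_4] − [v_3].
As a 5×9 matrix over Z this has rank 4, with invariant factors (1,1,1,1).

The boundary map ∂_2: C_2 → C_1 acts by ∂[p,q,r] = [q,r] − [p,r] + [p,q]. For instance
  ∂[v_0,v_2,v_3] = [v_2,v_3] − [v_0,v_3] + [v_0,v_2],
  ∂[v_1,v_2,v_3] = [v_2,v_3] − [v_1,v_3] + [v_1,v_2].
The 9×6 boundary matrix has rank 5 and Smith normal form diag(1,1,1,1,1).

From H_k ≅ ker(∂_k) / im(∂_{k+1}) we obtain:

  H_0: rank C_0 − rank ∂_1 = 5 − 4 = 1, and the invariant factors of ∂_1 are all 1, so H_0 = Z.
  H_1: rank ker ∂_1 − rank ∂_2 = (9 − 4) − 5 = 0, and the invariant factors of ∂_2 are all 1, so H_1 = 0.
  H_2: rank ker ∂_2 − rank ∂_3 = (6 − 5) − 0 = 1, and there is no ∂_3, so H_2 = Z.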